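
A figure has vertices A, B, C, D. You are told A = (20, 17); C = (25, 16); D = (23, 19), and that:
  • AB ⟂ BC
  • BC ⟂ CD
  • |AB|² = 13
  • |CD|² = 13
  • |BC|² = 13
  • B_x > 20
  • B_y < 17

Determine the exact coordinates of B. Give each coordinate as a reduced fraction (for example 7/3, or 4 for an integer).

1. B_x = 22  [[BC ⟂ CD ⇒ 2x-3y-2=0] ∩ [|B−(20, 17)|²=13]]
2. B_y = 14  [[BC ⟂ CD ⇒ 2x-3y-2=0] ∩ [|B−(20, 17)|²=13]]
   so B = (22, 14)

B = (22, 14)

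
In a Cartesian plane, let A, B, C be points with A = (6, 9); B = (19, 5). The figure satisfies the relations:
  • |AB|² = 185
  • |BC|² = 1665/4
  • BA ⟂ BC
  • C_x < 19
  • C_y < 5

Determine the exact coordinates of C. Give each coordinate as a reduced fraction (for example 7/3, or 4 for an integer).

C = (13, -29/2)

1. C_x = 13  [[BA ⟂ BC ⇒ -13x+4y+227=0] ∩ [|C−(19, 5)|²=1665/4]]
2. C_y = -29/2  [[BA ⟂ BC ⇒ -13x+4y+227=0] ∩ [|C−(19, 5)|²=1665/4]]
   so C = (13, -29/2)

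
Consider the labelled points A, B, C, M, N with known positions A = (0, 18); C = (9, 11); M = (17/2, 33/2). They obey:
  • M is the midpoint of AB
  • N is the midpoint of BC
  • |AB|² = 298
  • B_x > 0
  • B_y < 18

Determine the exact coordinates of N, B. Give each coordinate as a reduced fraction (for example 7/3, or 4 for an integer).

N = (13, 13)
B = (17, 15)

1. B_x = 17  [B = 2·M−A = 2·(17/2, 33/2)−(0, 18)]
2. B_y = 15  [B = 2·M−A = 2·(17/2, 33/2)−(0, 18)]
   so B = (17, 15)
3. N_x = 13  [2·N = B+C = (17, 15)+(9, 11)]
4. N_y = 13  [2·N = B+C = (17, 15)+(9, 11)]
   so N = (13, 13)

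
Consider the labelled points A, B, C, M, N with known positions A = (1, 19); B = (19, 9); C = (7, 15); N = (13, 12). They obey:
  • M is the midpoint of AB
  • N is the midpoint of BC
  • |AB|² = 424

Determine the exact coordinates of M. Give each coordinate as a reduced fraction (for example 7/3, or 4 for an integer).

1. M_x = 10  [2·M = A+B = (1, 19)+(19, 9)]
2. M_y = 14  [2·M = A+B = (1, 19)+(19, 9)]
   so M = (10, 14)

M = (10, 14)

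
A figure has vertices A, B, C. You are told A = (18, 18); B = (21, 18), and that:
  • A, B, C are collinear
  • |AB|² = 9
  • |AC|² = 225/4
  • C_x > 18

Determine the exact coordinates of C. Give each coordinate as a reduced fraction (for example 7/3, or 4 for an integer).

1. C_x = 51/2  [[A, B, C are collinear ⇒ 3y-54=0] ∩ [|C−(18, 18)|²=225/4]]
2. C_y = 18  [[A, B, C are collinear ⇒ 3y-54=0] ∩ [|C−(18, 18)|²=225/4]]
   so C = (51/2, 18)

C = (51/2, 18)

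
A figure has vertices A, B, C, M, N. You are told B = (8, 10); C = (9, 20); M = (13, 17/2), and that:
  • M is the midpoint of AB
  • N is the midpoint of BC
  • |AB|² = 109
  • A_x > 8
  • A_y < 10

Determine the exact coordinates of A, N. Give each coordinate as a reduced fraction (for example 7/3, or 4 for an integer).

1. A_x = 18  [A = 2·M−B = 2·(13, 17/2)−(8, 10)]
2. A_y = 7  [A = 2·M−B = 2·(13, 17/2)−(8, 10)]
   so A = (18, 7)
3. N_x = 17/2  [2·N = B+C = (8, 10)+(9, 20)]
4. N_y = 15  [2·N = B+C = (8, 10)+(9, 20)]
   so N = (17/2, 15)

A = (18, 7)
N = (17/2, 15)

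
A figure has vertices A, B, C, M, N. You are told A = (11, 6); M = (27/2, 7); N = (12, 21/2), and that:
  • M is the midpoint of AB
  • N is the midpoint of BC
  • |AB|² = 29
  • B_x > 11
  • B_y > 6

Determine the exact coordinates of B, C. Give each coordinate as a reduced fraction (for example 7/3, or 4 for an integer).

1. B_x = 16  [B = 2·M−A = 2·(27/2, 7)−(11, 6)]
2. B_y = 8  [B = 2·M−A = 2·(27/2, 7)−(11, 6)]
   so B = (16, 8)
3. C_x = 8  [C = 2·N−B = 2·(12, 21/2)−(16, 8)]
4. C_y = 13  [C = 2·N−B = 2·(12, 21/2)−(16, 8)]
   so C = (8, 13)

B = (16, 8)
C = (8, 13)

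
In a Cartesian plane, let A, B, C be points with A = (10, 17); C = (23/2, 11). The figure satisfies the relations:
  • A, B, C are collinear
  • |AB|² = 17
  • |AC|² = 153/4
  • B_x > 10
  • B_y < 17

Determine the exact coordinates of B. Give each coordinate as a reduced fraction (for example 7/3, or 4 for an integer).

1. B_x = 11  [[A, B, C are collinear ⇒ -6x-3/2y+171/2=0] ∩ [|B−(10, 17)|²=17]]
2. B_y = 13  [[A, B, C are collinear ⇒ -6x-3/2y+171/2=0] ∩ [|B−(10, 17)|²=17]]
   so B = (11, 13)

B = (11, 13)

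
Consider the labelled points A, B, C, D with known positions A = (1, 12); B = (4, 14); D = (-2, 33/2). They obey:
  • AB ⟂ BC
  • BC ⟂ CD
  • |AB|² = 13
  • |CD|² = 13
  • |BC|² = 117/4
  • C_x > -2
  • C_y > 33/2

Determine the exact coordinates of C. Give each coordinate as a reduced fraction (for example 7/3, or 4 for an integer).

1. C_x = 1  [[AB ⟂ BC ⇒ 3x+2y-40=0] ∩ [|C−(-2, 33/2)|²=13]]
2. C_y = 37/2  [[AB ⟂ BC ⇒ 3x+2y-40=0] ∩ [|C−(-2, 33/2)|²=13]]
   so C = (1, 37/2)

C = (1, 37/2)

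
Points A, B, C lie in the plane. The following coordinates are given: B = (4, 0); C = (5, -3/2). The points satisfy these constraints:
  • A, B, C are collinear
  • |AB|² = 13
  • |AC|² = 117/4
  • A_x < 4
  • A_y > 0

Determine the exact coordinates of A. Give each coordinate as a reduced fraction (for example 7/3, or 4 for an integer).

1. A_x = 2  [[A, B, C are collinear ⇒ 3/2x+1y-6=0] ∩ [|A−(4, 0)|²=13]]
2. A_y = 3  [[A, B, C are collinear ⇒ 3/2x+1y-6=0] ∩ [|A−(4, 0)|²=13]]
   so A = (2, 3)

A = (2, 3)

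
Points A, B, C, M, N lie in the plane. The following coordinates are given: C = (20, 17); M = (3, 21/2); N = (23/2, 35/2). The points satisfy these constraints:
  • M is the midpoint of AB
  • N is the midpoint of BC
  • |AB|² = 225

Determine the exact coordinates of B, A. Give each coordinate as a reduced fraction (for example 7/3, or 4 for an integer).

B = (3, 18)
A = (3, 3)

1. B_x = 3  [B = 2·N−C = 2·(23/2, 35/2)−(20, 17)]
2. B_y = 18  [B = 2·N−C = 2·(23/2, 35/2)−(20, 17)]
   so B = (3, 18)
3. A_x = 3  [A = 2·M−B = 2·(3, 21/2)−(3, 18)]
4. A_y = 3  [A = 2·M−B = 2·(3, 21/2)−(3, 18)]
   so A = (3, 3)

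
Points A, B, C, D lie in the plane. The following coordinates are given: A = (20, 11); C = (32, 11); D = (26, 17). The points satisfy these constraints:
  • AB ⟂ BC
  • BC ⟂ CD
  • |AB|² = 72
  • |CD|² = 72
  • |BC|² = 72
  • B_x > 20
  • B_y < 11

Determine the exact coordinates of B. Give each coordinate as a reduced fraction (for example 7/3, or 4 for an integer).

B = (26, 5)

1. B_x = 26  [[BC ⟂ CD ⇒ 6x-6y-126=0] ∩ [|B−(20, 11)|²=72]]
2. B_y = 5  [[BC ⟂ CD ⇒ 6x-6y-126=0] ∩ [|B−(20, 11)|²=72]]
   so B = (26, 5)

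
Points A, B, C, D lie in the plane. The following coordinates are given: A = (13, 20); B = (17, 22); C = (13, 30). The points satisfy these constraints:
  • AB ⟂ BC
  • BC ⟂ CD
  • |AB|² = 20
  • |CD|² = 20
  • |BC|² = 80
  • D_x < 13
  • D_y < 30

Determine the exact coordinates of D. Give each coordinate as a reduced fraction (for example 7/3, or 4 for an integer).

D = (9, 28)

1. D_x = 9  [[BC ⟂ CD ⇒ -4x+8y-188=0] ∩ [|D−(13, 30)|²=20]]
2. D_y = 28  [[BC ⟂ CD ⇒ -4x+8y-188=0] ∩ [|D−(13, 30)|²=20]]
   so D = (9, 28)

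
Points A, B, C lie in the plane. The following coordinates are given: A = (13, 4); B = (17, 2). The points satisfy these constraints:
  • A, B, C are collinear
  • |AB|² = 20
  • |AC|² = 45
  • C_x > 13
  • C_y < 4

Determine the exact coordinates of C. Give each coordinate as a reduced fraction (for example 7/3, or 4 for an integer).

C = (19, 1)

1. C_x = 19  [[A, B, C are collinear ⇒ 2x+4y-42=0] ∩ [|C−(13, 4)|²=45]]
2. C_y = 1  [[A, B, C are collinear ⇒ 2x+4y-42=0] ∩ [|C−(13, 4)|²=45]]
   so C = (19, 1)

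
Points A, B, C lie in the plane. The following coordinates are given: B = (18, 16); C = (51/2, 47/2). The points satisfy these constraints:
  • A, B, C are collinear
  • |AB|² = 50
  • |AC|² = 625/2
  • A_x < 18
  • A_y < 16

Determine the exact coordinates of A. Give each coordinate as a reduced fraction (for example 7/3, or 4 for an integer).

1. A_x = 13  [[A, B, C are collinear ⇒ -15/2x+15/2y+15=0] ∩ [|A−(18, 16)|²=50]]
2. A_y = 11  [[A, B, C are collinear ⇒ -15/2x+15/2y+15=0] ∩ [|A−(18, 16)|²=50]]
   so A = (13, 11)

A = (13, 11)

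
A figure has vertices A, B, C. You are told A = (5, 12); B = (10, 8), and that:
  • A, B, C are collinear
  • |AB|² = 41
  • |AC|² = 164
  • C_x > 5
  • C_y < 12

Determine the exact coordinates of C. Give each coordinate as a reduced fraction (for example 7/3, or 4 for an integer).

C = (15, 4)

1. C_x = 15  [[A, B, C are collinear ⇒ 4x+5y-80=0] ∩ [|C−(5, 12)|²=164]]
2. C_y = 4  [[A, B, C are collinear ⇒ 4x+5y-80=0] ∩ [|C−(5, 12)|²=164]]
   so C = (15, 4)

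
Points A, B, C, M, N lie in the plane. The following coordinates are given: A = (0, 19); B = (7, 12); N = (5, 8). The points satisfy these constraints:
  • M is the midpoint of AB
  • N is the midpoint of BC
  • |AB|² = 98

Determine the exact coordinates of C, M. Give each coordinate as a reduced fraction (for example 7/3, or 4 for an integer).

1. M_x = 7/2  [2·M = A+B = (0, 19)+(7, 12)]
2. M_y = 31/2  [2·M = A+B = (0, 19)+(7, 12)]
   so M = (7/2, 31/2)
3. C_x = 3  [C = 2·N−B = 2·(5, 8)−(7, 12)]
4. C_y = 4  [C = 2·N−B = 2·(5, 8)−(7, 12)]
   so C = (3, 4)

C = (3, 4)
M = (7/2, 31/2)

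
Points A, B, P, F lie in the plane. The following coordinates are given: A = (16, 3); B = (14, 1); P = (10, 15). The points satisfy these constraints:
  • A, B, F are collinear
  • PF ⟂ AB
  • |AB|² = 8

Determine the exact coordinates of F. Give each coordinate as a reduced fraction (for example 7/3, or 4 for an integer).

1. F_x = 19  [[A, B, F are collinear ⇒ 2x-2y-26=0] ∩ [PF ⟂ AB ⇒ -2x-2y+50=0]]
2. F_y = 6  [[A, B, F are collinear ⇒ 2x-2y-26=0] ∩ [PF ⟂ AB ⇒ -2x-2y+50=0]]
   so F = (19, 6)

F = (19, 6)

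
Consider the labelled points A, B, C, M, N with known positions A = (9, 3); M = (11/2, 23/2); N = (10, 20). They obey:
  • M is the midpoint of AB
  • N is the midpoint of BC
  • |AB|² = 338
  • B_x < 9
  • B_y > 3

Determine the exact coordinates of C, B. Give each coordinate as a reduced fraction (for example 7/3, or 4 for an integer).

C = (18, 20)
B = (2, 20)

1. B_x = 2  [B = 2·M−A = 2·(11/2, 23/2)−(9, 3)]
2. B_y = 20  [B = 2·M−A = 2·(11/2, 23/2)−(9, 3)]
   so B = (2, 20)
3. C_x = 18  [C = 2·N−B = 2·(10, 20)−(2, 20)]
4. C_y = 20  [C = 2·N−B = 2·(10, 20)−(2, 20)]
   so C = (18, 20)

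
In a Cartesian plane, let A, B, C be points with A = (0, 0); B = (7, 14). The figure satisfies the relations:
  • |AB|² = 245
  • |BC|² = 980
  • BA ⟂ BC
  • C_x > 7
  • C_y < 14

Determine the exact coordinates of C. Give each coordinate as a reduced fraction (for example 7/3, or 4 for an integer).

C = (35, 0)

1. C_x = 35  [[BA ⟂ BC ⇒ -7x-14y+245=0] ∩ [|C−(7, 14)|²=980]]
2. C_y = 0  [[BA ⟂ BC ⇒ -7x-14y+245=0] ∩ [|C−(7, 14)|²=980]]
   so C = (35, 0)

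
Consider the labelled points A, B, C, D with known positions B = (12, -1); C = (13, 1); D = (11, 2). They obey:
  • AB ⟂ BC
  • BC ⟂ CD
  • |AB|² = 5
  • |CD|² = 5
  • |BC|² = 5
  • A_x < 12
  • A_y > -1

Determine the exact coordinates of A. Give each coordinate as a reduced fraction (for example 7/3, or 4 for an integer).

1. A_x = 10  [[AB ⟂ BC ⇒ -1x-2y+10=0] ∩ [|A−(12, -1)|²=5]]
2. A_y = 0  [[AB ⟂ BC ⇒ -1x-2y+10=0] ∩ [|A−(12, -1)|²=5]]
   so A = (10, 0)

A = (10, 0)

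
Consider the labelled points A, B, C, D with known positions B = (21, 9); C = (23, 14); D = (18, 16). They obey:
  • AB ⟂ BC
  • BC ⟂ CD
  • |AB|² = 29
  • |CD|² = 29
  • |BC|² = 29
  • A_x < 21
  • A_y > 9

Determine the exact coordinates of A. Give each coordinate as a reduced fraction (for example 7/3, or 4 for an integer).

A = (16, 11)

1. A_x = 16  [[AB ⟂ BC ⇒ -2x-5y+87=0] ∩ [|A−(21, 9)|²=29]]
2. A_y = 11  [[AB ⟂ BC ⇒ -2x-5y+87=0] ∩ [|A−(21, 9)|²=29]]
   so A = (16, 11)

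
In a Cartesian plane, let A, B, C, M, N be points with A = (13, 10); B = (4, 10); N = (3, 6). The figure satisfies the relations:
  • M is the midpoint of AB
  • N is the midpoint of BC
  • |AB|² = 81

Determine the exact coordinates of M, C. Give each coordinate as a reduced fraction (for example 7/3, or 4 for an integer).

M = (17/2, 10)
C = (2, 2)

1. M_x = 17/2  [2·M = A+B = (13, 10)+(4, 10)]
2. M_y = 10  [2·M = A+B = (13, 10)+(4, 10)]
   so M = (17/2, 10)
3. C_x = 2  [C = 2·N−B = 2·(3, 6)−(4, 10)]
4. C_y = 2  [C = 2·N−B = 2·(3, 6)−(4, 10)]
   so C = (2, 2)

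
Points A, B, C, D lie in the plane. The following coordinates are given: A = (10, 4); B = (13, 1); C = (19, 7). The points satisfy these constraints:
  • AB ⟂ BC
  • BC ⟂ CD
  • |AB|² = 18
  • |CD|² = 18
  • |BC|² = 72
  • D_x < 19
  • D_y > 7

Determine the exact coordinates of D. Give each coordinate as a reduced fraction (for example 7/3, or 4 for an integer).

D = (16, 10)

1. D_x = 16  [[BC ⟂ CD ⇒ 6x+6y-156=0] ∩ [|D−(19, 7)|²=18]]
2. D_y = 10  [[BC ⟂ CD ⇒ 6x+6y-156=0] ∩ [|D−(19, 7)|²=18]]
   so D = (16, 10)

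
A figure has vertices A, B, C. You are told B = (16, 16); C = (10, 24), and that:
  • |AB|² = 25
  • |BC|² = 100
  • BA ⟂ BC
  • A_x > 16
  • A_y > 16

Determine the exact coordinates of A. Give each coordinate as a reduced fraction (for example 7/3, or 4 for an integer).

1. A_x = 20  [[BA ⟂ BC ⇒ -6x+8y-32=0] ∩ [|A−(16, 16)|²=25]]
2. A_y = 19  [[BA ⟂ BC ⇒ -6x+8y-32=0] ∩ [|A−(16, 16)|²=25]]
   so A = (20, 19)

A = (20, 19)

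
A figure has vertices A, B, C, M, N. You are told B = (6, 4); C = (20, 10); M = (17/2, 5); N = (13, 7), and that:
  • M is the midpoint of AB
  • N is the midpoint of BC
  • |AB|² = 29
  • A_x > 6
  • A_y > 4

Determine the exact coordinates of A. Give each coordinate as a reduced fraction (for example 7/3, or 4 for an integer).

A = (11, 6)

1. A_x = 11  [A = 2·M−B = 2·(17/2, 5)−(6, 4)]
2. A_y = 6  [A = 2·M−B = 2·(17/2, 5)−(6, 4)]
   so A = (11, 6)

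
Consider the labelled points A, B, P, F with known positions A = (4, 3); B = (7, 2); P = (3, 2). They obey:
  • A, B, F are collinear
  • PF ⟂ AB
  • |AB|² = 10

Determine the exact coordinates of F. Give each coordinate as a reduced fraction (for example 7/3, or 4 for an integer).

F = (17/5, 16/5)

1. F_x = 17/5  [[A, B, F are collinear ⇒ 1x+3y-13=0] ∩ [PF ⟂ AB ⇒ 3x-1y-7=0]]
2. F_y = 16/5  [[A, B, F are collinear ⇒ 1x+3y-13=0] ∩ [PF ⟂ AB ⇒ 3x-1y-7=0]]
   so F = (17/5, 16/5)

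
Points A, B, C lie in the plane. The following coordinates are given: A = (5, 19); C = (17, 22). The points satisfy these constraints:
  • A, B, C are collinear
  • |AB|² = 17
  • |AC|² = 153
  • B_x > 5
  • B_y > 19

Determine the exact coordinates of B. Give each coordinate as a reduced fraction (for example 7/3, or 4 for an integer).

1. B_x = 9  [[A, B, C are collinear ⇒ 3x-12y+213=0] ∩ [|B−(5, 19)|²=17]]
2. B_y = 20  [[A, B, C are collinear ⇒ 3x-12y+213=0] ∩ [|B−(5, 19)|²=17]]
   so B = (9, 20)

B = (9, 20)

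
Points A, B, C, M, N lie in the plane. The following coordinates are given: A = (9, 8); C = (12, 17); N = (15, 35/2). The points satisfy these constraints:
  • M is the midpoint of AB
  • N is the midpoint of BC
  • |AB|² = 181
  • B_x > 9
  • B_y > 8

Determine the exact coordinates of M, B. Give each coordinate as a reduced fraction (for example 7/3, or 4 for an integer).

1. B_x = 18  [B = 2·N−C = 2·(15, 35/2)−(12, 17)]
2. B_y = 18  [B = 2·N−C = 2·(15, 35/2)−(12, 17)]
   so B = (18, 18)
3. M_x = 27/2  [2·M = A+B = (9, 8)+(18, 18)]
4. M_y = 13  [2·M = A+B = (9, 8)+(18, 18)]
   so M = (27/2, 13)

M = (27/2, 13)
B = (18, 18)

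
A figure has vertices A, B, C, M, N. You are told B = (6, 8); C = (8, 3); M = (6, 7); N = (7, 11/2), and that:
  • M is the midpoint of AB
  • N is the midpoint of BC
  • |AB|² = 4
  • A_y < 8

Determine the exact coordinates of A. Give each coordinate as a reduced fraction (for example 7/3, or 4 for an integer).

1. A_x = 6  [A = 2·M−B = 2·(6, 7)−(6, 8)]
2. A_y = 6  [A = 2·M−B = 2·(6, 7)−(6, 8)]
   so A = (6, 6)

A = (6, 6)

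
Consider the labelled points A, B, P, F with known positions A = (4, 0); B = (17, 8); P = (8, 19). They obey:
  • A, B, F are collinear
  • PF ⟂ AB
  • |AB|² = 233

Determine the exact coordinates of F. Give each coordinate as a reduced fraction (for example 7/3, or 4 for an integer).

1. F_x = 3584/233  [[A, B, F are collinear ⇒ -8x+13y+32=0] ∩ [PF ⟂ AB ⇒ 13x+8y-256=0]]
2. F_y = 1632/233  [[A, B, F are collinear ⇒ -8x+13y+32=0] ∩ [PF ⟂ AB ⇒ 13x+8y-256=0]]
   so F = (3584/233, 1632/233)

F = (3584/233, 1632/233)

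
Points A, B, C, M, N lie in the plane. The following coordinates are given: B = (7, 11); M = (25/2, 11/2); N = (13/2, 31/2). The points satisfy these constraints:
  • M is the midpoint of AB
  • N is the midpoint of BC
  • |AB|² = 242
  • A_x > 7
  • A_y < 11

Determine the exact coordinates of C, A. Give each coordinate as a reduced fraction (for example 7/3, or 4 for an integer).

C = (6, 20)
A = (18, 0)

1. A_x = 18  [A = 2·M−B = 2·(25/2, 11/2)−(7, 11)]
2. A_y = 0  [A = 2·M−B = 2·(25/2, 11/2)−(7, 11)]
   so A = (18, 0)
3. C_x = 6  [C = 2·N−B = 2·(13/2, 31/2)−(7, 11)]
4. C_y = 20  [C = 2·N−B = 2·(13/2, 31/2)−(7, 11)]
   so C = (6, 20)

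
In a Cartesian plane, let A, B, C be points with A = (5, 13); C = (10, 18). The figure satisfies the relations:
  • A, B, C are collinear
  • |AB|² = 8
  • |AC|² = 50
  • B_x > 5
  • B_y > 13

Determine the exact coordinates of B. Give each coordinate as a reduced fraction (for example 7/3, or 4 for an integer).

B = (7, 15)

1. B_x = 7  [[A, B, C are collinear ⇒ 5x-5y+40=0] ∩ [|B−(5, 13)|²=8]]
2. B_y = 15  [[A, B, C are collinear ⇒ 5x-5y+40=0] ∩ [|B−(5, 13)|²=8]]
   so B = (7, 15)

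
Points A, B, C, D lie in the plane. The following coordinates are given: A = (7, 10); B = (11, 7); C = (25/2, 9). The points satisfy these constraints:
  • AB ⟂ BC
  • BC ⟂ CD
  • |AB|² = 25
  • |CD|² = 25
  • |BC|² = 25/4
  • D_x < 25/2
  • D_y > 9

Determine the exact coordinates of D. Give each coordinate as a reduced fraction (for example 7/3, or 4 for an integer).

D = (17/2, 12)

1. D_x = 17/2  [[BC ⟂ CD ⇒ 3/2x+2y-147/4=0] ∩ [|D−(25/2, 9)|²=25]]
2. D_y = 12  [[BC ⟂ CD ⇒ 3/2x+2y-147/4=0] ∩ [|D−(25/2, 9)|²=25]]
   so D = (17/2, 12)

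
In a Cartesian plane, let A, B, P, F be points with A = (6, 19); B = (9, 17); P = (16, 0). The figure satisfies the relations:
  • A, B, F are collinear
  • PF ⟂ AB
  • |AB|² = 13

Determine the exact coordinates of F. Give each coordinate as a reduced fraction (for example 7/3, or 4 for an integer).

F = (282/13, 111/13)

1. F_x = 282/13  [[A, B, F are collinear ⇒ 2x+3y-69=0] ∩ [PF ⟂ AB ⇒ 3x-2y-48=0]]
2. F_y = 111/13  [[A, B, F are collinear ⇒ 2x+3y-69=0] ∩ [PF ⟂ AB ⇒ 3x-2y-48=0]]
   so F = (282/13, 111/13)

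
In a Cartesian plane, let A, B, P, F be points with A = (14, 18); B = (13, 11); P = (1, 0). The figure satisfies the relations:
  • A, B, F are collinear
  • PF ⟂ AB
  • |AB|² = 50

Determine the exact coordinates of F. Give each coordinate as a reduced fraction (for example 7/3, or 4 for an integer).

F = (561/50, -73/50)

1. F_x = 561/50  [[A, B, F are collinear ⇒ 7x-1y-80=0] ∩ [PF ⟂ AB ⇒ -1x-7y+1=0]]
2. F_y = -73/50  [[A, B, F are collinear ⇒ 7x-1y-80=0] ∩ [PF ⟂ AB ⇒ -1x-7y+1=0]]
   so F = (561/50, -73/50)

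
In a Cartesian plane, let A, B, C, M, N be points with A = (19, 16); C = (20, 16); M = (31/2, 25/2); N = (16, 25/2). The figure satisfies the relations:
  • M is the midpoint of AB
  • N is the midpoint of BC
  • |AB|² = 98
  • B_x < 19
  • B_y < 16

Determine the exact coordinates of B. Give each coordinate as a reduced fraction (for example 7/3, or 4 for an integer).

1. B_x = 12  [B = 2·M−A = 2·(31/2, 25/2)−(19, 16)]
2. B_y = 9  [B = 2·M−A = 2·(31/2, 25/2)−(19, 16)]
   so B = (12, 9)

B = (12, 9)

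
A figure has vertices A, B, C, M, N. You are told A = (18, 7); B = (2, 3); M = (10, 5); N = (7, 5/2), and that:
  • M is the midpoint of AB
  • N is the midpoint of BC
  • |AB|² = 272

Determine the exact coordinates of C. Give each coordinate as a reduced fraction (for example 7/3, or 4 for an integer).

C = (12, 2)

1. C_x = 12  [C = 2·N−B = 2·(7, 5/2)−(2, 3)]
2. C_y = 2  [C = 2·N−B = 2·(7, 5/2)−(2, 3)]
   so C = (12, 2)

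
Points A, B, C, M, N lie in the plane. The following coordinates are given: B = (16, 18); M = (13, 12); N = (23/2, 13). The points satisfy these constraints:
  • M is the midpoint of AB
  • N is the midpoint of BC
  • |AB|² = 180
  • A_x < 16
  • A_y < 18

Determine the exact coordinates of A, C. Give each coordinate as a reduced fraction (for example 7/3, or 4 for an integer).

1. A_x = 10  [A = 2·M−B = 2·(13, 12)−(16, 18)]
2. A_y = 6  [A = 2·M−B = 2·(13, 12)−(16, 18)]
   so A = (10, 6)
3. C_x = 7  [C = 2·N−B = 2·(23/2, 13)−(16, 18)]
4. C_y = 8  [C = 2·N−B = 2·(23/2, 13)−(16, 18)]
   so C = (7, 8)

A = (10, 6)
C = (7, 8)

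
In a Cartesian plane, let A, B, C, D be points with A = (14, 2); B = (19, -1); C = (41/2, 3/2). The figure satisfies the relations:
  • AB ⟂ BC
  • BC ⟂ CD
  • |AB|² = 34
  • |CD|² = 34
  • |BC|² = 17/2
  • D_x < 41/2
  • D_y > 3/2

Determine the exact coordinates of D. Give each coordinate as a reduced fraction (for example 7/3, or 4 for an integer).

D = (31/2, 9/2)

1. D_x = 31/2  [[BC ⟂ CD ⇒ 3/2x+5/2y-69/2=0] ∩ [|D−(41/2, 3/2)|²=34]]
2. D_y = 9/2  [[BC ⟂ CD ⇒ 3/2x+5/2y-69/2=0] ∩ [|D−(41/2, 3/2)|²=34]]
   so D = (31/2, 9/2)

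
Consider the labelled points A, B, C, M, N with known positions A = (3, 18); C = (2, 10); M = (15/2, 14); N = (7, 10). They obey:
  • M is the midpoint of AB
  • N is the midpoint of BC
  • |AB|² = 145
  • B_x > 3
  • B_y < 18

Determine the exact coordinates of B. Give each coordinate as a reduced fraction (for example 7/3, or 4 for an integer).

B = (12, 10)

1. B_x = 12  [B = 2·M−A = 2·(15/2, 14)−(3, 18)]
2. B_y = 10  [B = 2·M−A = 2·(15/2, 14)−(3, 18)]
   so B = (12, 10)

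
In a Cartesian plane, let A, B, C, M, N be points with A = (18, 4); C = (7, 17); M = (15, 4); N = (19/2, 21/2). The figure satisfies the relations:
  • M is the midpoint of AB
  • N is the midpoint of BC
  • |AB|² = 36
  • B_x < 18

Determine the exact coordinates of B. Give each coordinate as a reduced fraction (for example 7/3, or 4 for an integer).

B = (12, 4)

1. B_x = 12  [B = 2·M−A = 2·(15, 4)−(18, 4)]
2. B_y = 4  [B = 2·M−A = 2·(15, 4)−(18, 4)]
   so B = (12, 4)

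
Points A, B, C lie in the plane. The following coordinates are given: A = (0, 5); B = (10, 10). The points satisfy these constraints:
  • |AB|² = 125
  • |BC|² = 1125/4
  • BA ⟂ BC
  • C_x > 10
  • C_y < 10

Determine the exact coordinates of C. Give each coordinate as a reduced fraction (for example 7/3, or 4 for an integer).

1. C_x = 35/2  [[BA ⟂ BC ⇒ -10x-5y+150=0] ∩ [|C−(10, 10)|²=1125/4]]
2. C_y = -5  [[BA ⟂ BC ⇒ -10x-5y+150=0] ∩ [|C−(10, 10)|²=1125/4]]
   so C = (35/2, -5)

C = (35/2, -5)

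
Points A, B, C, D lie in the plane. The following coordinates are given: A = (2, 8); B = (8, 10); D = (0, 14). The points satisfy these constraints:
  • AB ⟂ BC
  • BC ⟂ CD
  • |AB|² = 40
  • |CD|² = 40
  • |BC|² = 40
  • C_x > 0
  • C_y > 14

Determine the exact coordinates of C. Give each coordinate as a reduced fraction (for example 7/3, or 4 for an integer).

1. C_x = 6  [[AB ⟂ BC ⇒ 6x+2y-68=0] ∩ [|C−(0, 14)|²=40]]
2. C_y = 16  [[AB ⟂ BC ⇒ 6x+2y-68=0] ∩ [|C−(0, 14)|²=40]]
   so C = (6, 16)

C = (6, 16)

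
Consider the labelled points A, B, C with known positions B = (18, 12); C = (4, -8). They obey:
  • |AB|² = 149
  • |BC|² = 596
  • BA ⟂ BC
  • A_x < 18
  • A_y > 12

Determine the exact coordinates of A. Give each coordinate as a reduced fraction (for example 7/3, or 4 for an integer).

1. A_x = 8  [[BA ⟂ BC ⇒ -14x-20y+492=0] ∩ [|A−(18, 12)|²=149]]
2. A_y = 19  [[BA ⟂ BC ⇒ -14x-20y+492=0] ∩ [|A−(18, 12)|²=149]]
   so A = (8, 19)

A = (8, 19)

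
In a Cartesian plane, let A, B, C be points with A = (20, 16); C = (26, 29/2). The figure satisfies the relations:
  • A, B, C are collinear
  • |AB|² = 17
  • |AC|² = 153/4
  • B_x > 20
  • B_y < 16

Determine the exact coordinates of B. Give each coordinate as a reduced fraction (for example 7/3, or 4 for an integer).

1. B_x = 24  [[A, B, C are collinear ⇒ -3/2x-6y+126=0] ∩ [|B−(20, 16)|²=17]]
2. B_y = 15  [[A, B, C are collinear ⇒ -3/2x-6y+126=0] ∩ [|B−(20, 16)|²=17]]
   so B = (24, 15)

B = (24, 15)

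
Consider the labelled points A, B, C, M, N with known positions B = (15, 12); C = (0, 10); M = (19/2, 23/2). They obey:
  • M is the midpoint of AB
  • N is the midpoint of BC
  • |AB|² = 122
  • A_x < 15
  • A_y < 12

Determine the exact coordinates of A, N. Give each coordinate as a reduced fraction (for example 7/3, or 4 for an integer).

1. A_x = 4  [A = 2·M−B = 2·(19/2, 23/2)−(15, 12)]
2. A_y = 11  [A = 2·M−B = 2·(19/2, 23/2)−(15, 12)]
   so A = (4, 11)
3. N_x = 15/2  [2·N = B+C = (15, 12)+(0, 10)]
4. N_y = 11  [2·N = B+C = (15, 12)+(0, 10)]
   so N = (15/2, 11)

A = (4, 11)
N = (15/2, 11)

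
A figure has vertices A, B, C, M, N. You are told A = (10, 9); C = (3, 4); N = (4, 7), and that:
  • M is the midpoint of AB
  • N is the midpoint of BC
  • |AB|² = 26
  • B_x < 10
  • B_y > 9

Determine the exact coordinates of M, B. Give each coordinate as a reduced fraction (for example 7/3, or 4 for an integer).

M = (15/2, 19/2)
B = (5, 10)

1. B_x = 5  [B = 2·N−C = 2·(4, 7)−(3, 4)]
2. B_y = 10  [B = 2·N−C = 2·(4, 7)−(3, 4)]
   so B = (5, 10)
3. M_x = 15/2  [2·M = A+B = (10, 9)+(5, 10)]
4. M_y = 19/2  [2·M = A+B = (10, 9)+(5, 10)]
   so M = (15/2, 19/2)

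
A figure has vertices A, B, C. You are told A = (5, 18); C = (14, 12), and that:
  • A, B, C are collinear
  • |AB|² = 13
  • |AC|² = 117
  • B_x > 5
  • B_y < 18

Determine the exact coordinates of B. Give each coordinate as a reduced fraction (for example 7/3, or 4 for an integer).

B = (8, 16)

1. B_x = 8  [[A, B, C are collinear ⇒ -6x-9y+192=0] ∩ [|B−(5, 18)|²=13]]
2. B_y = 16  [[A, B, C are collinear ⇒ -6x-9y+192=0] ∩ [|B−(5, 18)|²=13]]
   so B = (8, 16)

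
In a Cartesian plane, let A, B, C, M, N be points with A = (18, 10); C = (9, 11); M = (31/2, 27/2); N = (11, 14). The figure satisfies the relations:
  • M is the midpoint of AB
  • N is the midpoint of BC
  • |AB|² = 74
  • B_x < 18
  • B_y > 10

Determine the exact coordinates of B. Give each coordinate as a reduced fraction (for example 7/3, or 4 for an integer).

1. B_x = 13  [B = 2·M−A = 2·(31/2, 27/2)−(18, 10)]
2. B_y = 17  [B = 2·M−A = 2·(31/2, 27/2)−(18, 10)]
   so B = (13, 17)

B = (13, 17)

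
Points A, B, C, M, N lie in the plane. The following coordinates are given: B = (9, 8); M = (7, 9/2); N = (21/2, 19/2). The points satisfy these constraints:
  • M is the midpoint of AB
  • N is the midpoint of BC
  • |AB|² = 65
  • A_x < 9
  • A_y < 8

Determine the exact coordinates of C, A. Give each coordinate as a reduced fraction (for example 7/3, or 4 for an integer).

1. A_x = 5  [A = 2·M−B = 2·(7, 9/2)−(9, 8)]
2. A_y = 1  [A = 2·M−B = 2·(7, 9/2)−(9, 8)]
   so A = (5, 1)
3. C_x = 12  [C = 2·N−B = 2·(21/2, 19/2)−(9, 8)]
4. C_y = 11  [C = 2·N−B = 2·(21/2, 19/2)−(9, 8)]
   so C = (12, 11)

C = (12, 11)
A = (5, 1)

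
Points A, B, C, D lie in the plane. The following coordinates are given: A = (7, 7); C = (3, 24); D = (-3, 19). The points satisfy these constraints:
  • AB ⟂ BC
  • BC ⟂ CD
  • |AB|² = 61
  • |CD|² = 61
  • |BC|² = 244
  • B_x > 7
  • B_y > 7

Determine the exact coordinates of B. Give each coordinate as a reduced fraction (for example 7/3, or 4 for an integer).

1. B_x = 13  [[BC ⟂ CD ⇒ 6x+5y-138=0] ∩ [|B−(7, 7)|²=61]]
2. B_y = 12  [[BC ⟂ CD ⇒ 6x+5y-138=0] ∩ [|B−(7, 7)|²=61]]
   so B = (13, 12)

B = (13, 12)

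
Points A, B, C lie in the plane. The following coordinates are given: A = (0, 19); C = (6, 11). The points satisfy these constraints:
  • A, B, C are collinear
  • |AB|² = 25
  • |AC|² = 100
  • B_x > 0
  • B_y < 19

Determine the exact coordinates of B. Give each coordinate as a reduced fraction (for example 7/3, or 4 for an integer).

1. B_x = 3  [[A, B, C are collinear ⇒ -8x-6y+114=0] ∩ [|B−(0, 19)|²=25]]
2. B_y = 15  [[A, B, C are collinear ⇒ -8x-6y+114=0] ∩ [|B−(0, 19)|²=25]]
   so B = (3, 15)

B = (3, 15)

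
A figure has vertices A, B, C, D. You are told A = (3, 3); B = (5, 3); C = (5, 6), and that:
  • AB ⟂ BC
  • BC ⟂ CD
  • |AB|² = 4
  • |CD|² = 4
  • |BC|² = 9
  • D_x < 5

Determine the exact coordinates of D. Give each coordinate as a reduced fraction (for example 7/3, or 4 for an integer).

D = (3, 6)

1. D_x = 3  [[BC ⟂ CD ⇒ 3y-18=0] ∩ [|D−(5, 6)|²=4]]
2. D_y = 6  [[BC ⟂ CD ⇒ 3y-18=0] ∩ [|D−(5, 6)|²=4]]
   so D = (3, 6)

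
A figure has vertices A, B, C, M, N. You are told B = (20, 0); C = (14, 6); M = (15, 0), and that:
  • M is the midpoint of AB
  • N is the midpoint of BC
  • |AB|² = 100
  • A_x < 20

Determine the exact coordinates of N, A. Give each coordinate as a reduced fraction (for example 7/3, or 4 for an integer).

N = (17, 3)
A = (10, 0)

1. A_x = 10  [A = 2·M−B = 2·(15, 0)−(20, 0)]
2. A_y = 0  [A = 2·M−B = 2·(15, 0)−(20, 0)]
   so A = (10, 0)
3. N_x = 17  [2·N = B+C = (20, 0)+(14, 6)]
4. N_y = 3  [2·N = B+C = (20, 0)+(14, 6)]
   so N = (17, 3)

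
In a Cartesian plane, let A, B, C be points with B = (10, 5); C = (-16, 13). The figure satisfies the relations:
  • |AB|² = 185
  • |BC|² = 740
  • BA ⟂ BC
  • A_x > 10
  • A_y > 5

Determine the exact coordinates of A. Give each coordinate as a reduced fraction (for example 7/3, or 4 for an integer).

A = (14, 18)

1. A_x = 14  [[BA ⟂ BC ⇒ -26x+8y+220=0] ∩ [|A−(10, 5)|²=185]]
2. A_y = 18  [[BA ⟂ BC ⇒ -26x+8y+220=0] ∩ [|A−(10, 5)|²=185]]
   so A = (14, 18)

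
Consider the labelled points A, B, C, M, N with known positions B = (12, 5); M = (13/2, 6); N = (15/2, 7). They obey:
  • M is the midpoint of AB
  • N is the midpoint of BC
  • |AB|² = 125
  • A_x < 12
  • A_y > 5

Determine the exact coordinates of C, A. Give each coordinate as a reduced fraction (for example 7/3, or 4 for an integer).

1. A_x = 1  [A = 2·M−B = 2·(13/2, 6)−(12, 5)]
2. A_y = 7  [A = 2·M−B = 2·(13/2, 6)−(12, 5)]
   so A = (1, 7)
3. C_x = 3  [C = 2·N−B = 2·(15/2, 7)−(12, 5)]
4. C_y = 9  [C = 2·N−B = 2·(15/2, 7)−(12, 5)]
   so C = (3, 9)

C = (3, 9)
A = (1, 7)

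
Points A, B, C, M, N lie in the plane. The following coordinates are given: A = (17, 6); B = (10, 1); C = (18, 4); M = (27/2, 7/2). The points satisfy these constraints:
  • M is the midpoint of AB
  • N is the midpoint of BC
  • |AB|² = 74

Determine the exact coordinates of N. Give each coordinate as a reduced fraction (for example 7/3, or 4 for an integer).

N = (14, 5/2)

1. N_x = 14  [2·N = B+C = (10, 1)+(18, 4)]
2. N_y = 5/2  [2·N = B+C = (10, 1)+(18, 4)]
   so N = (14, 5/2)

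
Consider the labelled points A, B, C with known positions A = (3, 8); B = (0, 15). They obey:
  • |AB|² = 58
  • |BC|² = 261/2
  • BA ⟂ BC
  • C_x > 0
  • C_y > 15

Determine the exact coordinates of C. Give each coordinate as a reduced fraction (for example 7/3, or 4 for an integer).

1. C_x = 21/2  [[BA ⟂ BC ⇒ 3x-7y+105=0] ∩ [|C−(0, 15)|²=261/2]]
2. C_y = 39/2  [[BA ⟂ BC ⇒ 3x-7y+105=0] ∩ [|C−(0, 15)|²=261/2]]
   so C = (21/2, 39/2)

C = (21/2, 39/2)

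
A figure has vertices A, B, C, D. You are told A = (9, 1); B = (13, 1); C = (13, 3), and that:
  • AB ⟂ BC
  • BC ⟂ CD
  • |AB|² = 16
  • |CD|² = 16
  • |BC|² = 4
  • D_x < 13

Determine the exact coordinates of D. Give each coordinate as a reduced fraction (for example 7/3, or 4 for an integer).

1. D_x = 9  [[BC ⟂ CD ⇒ 2y-6=0] ∩ [|D−(13, 3)|²=16]]
2. D_y = 3  [[BC ⟂ CD ⇒ 2y-6=0] ∩ [|D−(13, 3)|²=16]]
   so D = (9, 3)

D = (9, 3)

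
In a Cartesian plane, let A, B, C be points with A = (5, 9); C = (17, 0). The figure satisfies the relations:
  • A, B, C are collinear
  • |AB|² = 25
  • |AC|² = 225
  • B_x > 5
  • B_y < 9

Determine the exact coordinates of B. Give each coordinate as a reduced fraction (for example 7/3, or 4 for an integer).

B = (9, 6)

1. B_x = 9  [[A, B, C are collinear ⇒ -9x-12y+153=0] ∩ [|B−(5, 9)|²=25]]
2. B_y = 6  [[A, B, C are collinear ⇒ -9x-12y+153=0] ∩ [|B−(5, 9)|²=25]]
   so B = (9, 6)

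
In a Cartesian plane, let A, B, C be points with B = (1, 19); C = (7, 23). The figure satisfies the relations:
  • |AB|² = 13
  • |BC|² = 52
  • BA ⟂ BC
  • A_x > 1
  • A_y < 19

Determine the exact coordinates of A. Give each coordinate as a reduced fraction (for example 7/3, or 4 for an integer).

1. A_x = 3  [[BA ⟂ BC ⇒ 6x+4y-82=0] ∩ [|A−(1, 19)|²=13]]
2. A_y = 16  [[BA ⟂ BC ⇒ 6x+4y-82=0] ∩ [|A−(1, 19)|²=13]]
   so A = (3, 16)

A = (3, 16)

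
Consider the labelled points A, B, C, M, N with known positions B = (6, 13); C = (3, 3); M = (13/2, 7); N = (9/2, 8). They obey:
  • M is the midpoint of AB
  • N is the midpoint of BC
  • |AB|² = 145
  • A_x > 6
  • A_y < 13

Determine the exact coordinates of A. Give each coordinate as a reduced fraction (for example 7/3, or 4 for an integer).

A = (7, 1)

1. A_x = 7  [A = 2·M−B = 2·(13/2, 7)−(6, 13)]
2. A_y = 1  [A = 2·M−B = 2·(13/2, 7)−(6, 13)]
   so A = (7, 1)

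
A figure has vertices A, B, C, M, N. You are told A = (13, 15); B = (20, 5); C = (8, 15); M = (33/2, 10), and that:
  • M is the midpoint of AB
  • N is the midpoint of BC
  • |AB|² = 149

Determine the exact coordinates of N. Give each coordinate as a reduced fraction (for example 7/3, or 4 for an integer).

1. N_x = 14  [2·N = B+C = (20, 5)+(8, 15)]
2. N_y = 10  [2·N = B+C = (20, 5)+(8, 15)]
   so N = (14, 10)

N = (14, 10)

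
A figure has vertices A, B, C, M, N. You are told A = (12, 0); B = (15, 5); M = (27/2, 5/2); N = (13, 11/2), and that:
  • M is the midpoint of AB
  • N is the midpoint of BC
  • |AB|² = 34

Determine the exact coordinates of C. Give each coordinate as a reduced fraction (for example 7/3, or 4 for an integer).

1. C_x = 11  [C = 2·N−B = 2·(13, 11/2)−(15, 5)]
2. C_y = 6  [C = 2·N−B = 2·(13, 11/2)−(15, 5)]
   so C = (11, 6)

C = (11, 6)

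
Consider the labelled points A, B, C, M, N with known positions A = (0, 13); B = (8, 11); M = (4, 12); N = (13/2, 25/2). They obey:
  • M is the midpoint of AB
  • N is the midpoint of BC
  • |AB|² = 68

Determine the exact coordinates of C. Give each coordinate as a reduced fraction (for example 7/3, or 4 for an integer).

C = (5, 14)

1. C_x = 5  [C = 2·N−B = 2·(13/2, 25/2)−(8, 11)]
2. C_y = 14  [C = 2·N−B = 2·(13/2, 25/2)−(8, 11)]
   so C = (5, 14)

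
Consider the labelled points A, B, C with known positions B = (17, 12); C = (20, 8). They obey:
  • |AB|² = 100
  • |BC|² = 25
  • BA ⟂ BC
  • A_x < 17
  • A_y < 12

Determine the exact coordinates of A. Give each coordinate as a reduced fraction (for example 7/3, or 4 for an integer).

A = (9, 6)

1. A_x = 9  [[BA ⟂ BC ⇒ 3x-4y-3=0] ∩ [|A−(17, 12)|²=100]]
2. A_y = 6  [[BA ⟂ BC ⇒ 3x-4y-3=0] ∩ [|A−(17, 12)|²=100]]
   so A = (9, 6)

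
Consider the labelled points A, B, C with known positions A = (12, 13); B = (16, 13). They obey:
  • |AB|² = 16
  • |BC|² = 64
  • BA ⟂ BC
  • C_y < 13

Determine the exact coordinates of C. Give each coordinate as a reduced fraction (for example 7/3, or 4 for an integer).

1. C_x = 16  [[BA ⟂ BC ⇒ -4x+64=0] ∩ [|C−(16, 13)|²=64]]
2. C_y = 5  [[BA ⟂ BC ⇒ -4x+64=0] ∩ [|C−(16, 13)|²=64]]
   so C = (16, 5)

C = (16, 5)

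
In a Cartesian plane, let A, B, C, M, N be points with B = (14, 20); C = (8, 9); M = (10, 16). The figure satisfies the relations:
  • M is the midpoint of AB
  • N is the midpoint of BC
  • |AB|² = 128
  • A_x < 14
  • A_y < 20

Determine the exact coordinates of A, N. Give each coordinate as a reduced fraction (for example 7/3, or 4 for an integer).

A = (6, 12)
N = (11, 29/2)

1. A_x = 6  [A = 2·M−B = 2·(10, 16)−(14, 20)]
2. A_y = 12  [A = 2·M−B = 2·(10, 16)−(14, 20)]
   so A = (6, 12)
3. N_x = 11  [2·N = B+C = (14, 20)+(8, 9)]
4. N_y = 29/2  [2·N = B+C = (14, 20)+(8, 9)]
   so N = (11, 29/2)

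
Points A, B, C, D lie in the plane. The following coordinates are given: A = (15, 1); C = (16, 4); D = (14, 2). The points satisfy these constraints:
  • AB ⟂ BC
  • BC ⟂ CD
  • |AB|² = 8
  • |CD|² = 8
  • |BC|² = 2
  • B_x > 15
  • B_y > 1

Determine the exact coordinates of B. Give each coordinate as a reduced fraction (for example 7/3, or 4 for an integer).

B = (17, 3)

1. B_x = 17  [[BC ⟂ CD ⇒ 2x+2y-40=0] ∩ [|B−(15, 1)|²=8]]
2. B_y = 3  [[BC ⟂ CD ⇒ 2x+2y-40=0] ∩ [|B−(15, 1)|²=8]]
   so B = (17, 3)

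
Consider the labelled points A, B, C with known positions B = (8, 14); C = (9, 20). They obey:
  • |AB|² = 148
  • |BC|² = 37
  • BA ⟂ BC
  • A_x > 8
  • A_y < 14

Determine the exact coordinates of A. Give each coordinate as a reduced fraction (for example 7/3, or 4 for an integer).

A = (20, 12)

1. A_x = 20  [[BA ⟂ BC ⇒ 1x+6y-92=0] ∩ [|A−(8, 14)|²=148]]
2. A_y = 12  [[BA ⟂ BC ⇒ 1x+6y-92=0] ∩ [|A−(8, 14)|²=148]]
   so A = (20, 12)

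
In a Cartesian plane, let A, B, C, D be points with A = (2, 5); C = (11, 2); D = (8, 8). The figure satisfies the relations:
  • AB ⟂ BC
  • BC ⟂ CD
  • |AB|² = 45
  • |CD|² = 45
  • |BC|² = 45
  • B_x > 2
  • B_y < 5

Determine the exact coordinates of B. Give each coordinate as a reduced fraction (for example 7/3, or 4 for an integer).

B = (5, -1)

1. B_x = 5  [[BC ⟂ CD ⇒ 3x-6y-21=0] ∩ [|B−(2, 5)|²=45]]
2. B_y = -1  [[BC ⟂ CD ⇒ 3x-6y-21=0] ∩ [|B−(2, 5)|²=45]]
   so B = (5, -1)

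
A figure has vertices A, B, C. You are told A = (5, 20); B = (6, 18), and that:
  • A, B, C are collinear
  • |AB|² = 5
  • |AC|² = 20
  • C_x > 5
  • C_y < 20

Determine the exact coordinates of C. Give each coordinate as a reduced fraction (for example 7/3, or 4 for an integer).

1. C_x = 7  [[A, B, C are collinear ⇒ 2x+1y-30=0] ∩ [|C−(5, 20)|²=20]]
2. C_y = 16  [[A, B, C are collinear ⇒ 2x+1y-30=0] ∩ [|C−(5, 20)|²=20]]
   so C = (7, 16)

C = (7, 16)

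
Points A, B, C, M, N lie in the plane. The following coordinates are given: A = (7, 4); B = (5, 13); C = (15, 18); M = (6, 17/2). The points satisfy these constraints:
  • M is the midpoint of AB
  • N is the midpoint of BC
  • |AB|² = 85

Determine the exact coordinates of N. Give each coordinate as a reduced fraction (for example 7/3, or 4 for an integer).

1. N_x = 10  [2·N = B+C = (5, 13)+(15, 18)]
2. N_y = 31/2  [2·N = B+C = (5, 13)+(15, 18)]
   so N = (10, 31/2)

N = (10, 31/2)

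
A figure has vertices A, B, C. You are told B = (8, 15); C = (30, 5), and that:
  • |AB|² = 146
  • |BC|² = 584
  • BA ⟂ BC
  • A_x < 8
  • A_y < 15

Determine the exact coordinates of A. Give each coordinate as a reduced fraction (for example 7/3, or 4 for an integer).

1. A_x = 3  [[BA ⟂ BC ⇒ 22x-10y-26=0] ∩ [|A−(8, 15)|²=146]]
2. A_y = 4  [[BA ⟂ BC ⇒ 22x-10y-26=0] ∩ [|A−(8, 15)|²=146]]
   so A = (3, 4)

A = (3, 4)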